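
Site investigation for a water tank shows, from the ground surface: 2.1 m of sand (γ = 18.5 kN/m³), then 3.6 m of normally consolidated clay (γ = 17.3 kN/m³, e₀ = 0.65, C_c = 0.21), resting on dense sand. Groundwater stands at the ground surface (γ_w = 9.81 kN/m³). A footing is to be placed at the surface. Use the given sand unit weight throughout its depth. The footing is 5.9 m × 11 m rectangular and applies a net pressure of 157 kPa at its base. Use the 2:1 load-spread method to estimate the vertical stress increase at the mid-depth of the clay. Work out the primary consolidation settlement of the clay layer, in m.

S_c ≈ 0.231 m

Mid-depth of clay below the ground surface: z = 2.1 + 3.6/2 = 3.9 m.
Total vertical stress at mid-clay: σ_v = 18.5×2.1 + 17.3×1.8 = 69.99 kPa.
Pore pressure: u = 9.81×(3.9 − 0) = 38.259 kPa.
Initial effective stress: σ'_0 = σ_v − u = 69.99 − 38.259 = 31.731 kPa.
Stress increase at mid-clay by the 2:1 spreading method:
Δσ = qBL/((B+z)(L+z)) = 157×5.9×11/((5.9+3.9)(11+3.9)) = 69.78 kPa
Final effective stress: σ'_f = σ'_0 + Δσ = 31.731 + 69.78 = 101.51 kPa.
Normally consolidated clay, so the full stress increment lies on the virgin compression line:
S_c = C_c·H/(1+e₀)·log₁₀(σ'_f/σ'_0) = 0.21×3.6/(1+0.65)×log₁₀(101.51/31.731)
    = 0.45818 × 0.50503 = 0.2314 m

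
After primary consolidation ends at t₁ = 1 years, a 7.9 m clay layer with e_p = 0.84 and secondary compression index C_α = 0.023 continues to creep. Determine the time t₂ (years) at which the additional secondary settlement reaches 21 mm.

t₂ ≈ 1.63 years

S_s = C_α·H/(1+e_p)·log₁₀(t₂/t₁) ⇒ log₁₀(t₂/t₁) = S_s·(1+e_p)/(C_α·H).
log₁₀(t₂/t₁) = 0.021 × (1+0.84) / (0.023×7.9) = 0.2127
t₂ = t₁ × 10^0.2127 = 1 × 1.632 = 1.632 years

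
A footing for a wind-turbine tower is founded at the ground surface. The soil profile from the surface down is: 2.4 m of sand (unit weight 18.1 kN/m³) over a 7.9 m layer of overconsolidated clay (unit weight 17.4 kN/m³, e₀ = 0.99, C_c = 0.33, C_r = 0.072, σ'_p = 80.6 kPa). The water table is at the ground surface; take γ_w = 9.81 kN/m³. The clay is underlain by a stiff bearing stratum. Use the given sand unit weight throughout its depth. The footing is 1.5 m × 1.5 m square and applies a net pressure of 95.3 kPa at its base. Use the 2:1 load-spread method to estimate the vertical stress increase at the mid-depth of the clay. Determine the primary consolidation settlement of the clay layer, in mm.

S_c ≈ 8.37 mm

Mid-depth of clay below the ground surface: z = 2.4 + 7.9/2 = 6.35 m.
Total vertical stress at mid-clay: σ_v = 18.1×2.4 + 17.4×3.95 = 112.17 kPa.
Pore pressure: u = 9.81×(6.35 − 0) = 62.294 kPa.
Initial effective stress: σ'_0 = σ_v − u = 112.17 − 62.294 = 49.876 kPa.
Stress increase at mid-clay by the 2:1 spreading method:
Δσ = qBL/((B+z)(L+z)) = 95.3×1.5×1.5/((1.5+6.35)(1.5+6.35)) = 3.4797 kPa
Final effective stress: σ'_f = 49.876 + 3.4797 = 53.356 kPa.
σ'_f = 53.356 ≤ σ'_p = 80.6 kPa, so the clay remains overconsolidated and only the recompression index applies:
S_c = C_r·H/(1+e₀)·log₁₀(σ'_f/σ'_0) = 0.072×7.9/1.99×log₁₀(53.356/49.876)
    = 0.28583 × 0.029292 = 0.008372 m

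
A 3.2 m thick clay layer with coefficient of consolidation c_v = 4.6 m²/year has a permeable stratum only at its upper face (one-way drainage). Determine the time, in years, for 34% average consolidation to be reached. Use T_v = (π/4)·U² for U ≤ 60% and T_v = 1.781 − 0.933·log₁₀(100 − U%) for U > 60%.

Drainage path length: H_d = H = 3.2 m (single drainage).
U ≤ 60%: T_v = (π/4)·U² = (π/4)×0.34² = 0.090792.
t = T_v·H_d²/c_v = 0.090792×3.2²/4.6 = 0.2021 years.

t ≈ 0.202 years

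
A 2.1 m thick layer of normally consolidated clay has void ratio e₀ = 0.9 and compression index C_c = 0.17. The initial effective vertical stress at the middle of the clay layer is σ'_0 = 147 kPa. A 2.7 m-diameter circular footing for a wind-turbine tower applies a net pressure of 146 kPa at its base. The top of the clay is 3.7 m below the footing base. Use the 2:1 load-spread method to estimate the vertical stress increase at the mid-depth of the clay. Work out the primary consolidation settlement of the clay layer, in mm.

Mid-depth of clay below the footing base: z = 3.7 + 2.1/2 = 4.75 m.
Stress increase at mid-clay by the 2:1 spreading method:
Δσ ≈ qD²/(D+z)² = 146×2.7²/(2.7+4.75)² = 19.176 kPa
Final effective stress: σ'_f = σ'_0 + Δσ = 147 + 19.176 = 166.18 kPa.
Normally consolidated clay, so the full stress increment lies on the virgin compression line:
S_c = C_c·H/(1+e₀)·log₁₀(σ'_f/σ'_0) = 0.17×2.1/(1+0.9)×log₁₀(166.18/147)
    = 0.18789 × 0.053261 = 0.01001 m

S_c ≈ 10 mm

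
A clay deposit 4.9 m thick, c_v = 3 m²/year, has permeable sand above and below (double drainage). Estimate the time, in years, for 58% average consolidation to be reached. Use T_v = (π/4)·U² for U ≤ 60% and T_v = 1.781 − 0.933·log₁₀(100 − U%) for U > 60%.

Drainage path length: H_d = H/2 = 2.45 m (double drainage).
U ≤ 60%: T_v = (π/4)·U² = (π/4)×0.58² = 0.26421.
t = T_v·H_d²/c_v = 0.26421×2.45²/3 = 0.5286 years.

t ≈ 0.529 years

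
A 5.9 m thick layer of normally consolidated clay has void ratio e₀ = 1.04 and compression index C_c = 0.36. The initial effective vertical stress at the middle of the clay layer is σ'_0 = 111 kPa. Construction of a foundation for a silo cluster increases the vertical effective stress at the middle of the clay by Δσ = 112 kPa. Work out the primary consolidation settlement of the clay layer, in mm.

Final effective stress: σ'_f = σ'_0 + Δσ = 111 + 112 = 223 kPa.
Normally consolidated clay, so the full stress increment lies on the virgin compression line:
S_c = C_c·H/(1+e₀)·log₁₀(σ'_f/σ'_0) = 0.36×5.9/(1+1.04)×log₁₀(223/111)
    = 1.0412 × 0.30298 = 0.3155 m

S_c ≈ 315 mm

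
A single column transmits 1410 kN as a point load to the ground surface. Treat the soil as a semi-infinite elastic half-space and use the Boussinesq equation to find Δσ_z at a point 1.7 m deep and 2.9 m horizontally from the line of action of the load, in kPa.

Boussinesq vertical stress below a point load on an elastic half-space:
Δσ_z = 3P/(2πz²) · [1 + (r/z)²]^(−5/2)
r/z = 2.9/1.7 = 1.7059; [1+(r/z)²]^(−5/2) = 0.033079.
Δσ_z = 3×1410/(2π×1.7²) × 0.033079 = 232.95 × 0.033079 = 7.706 kPa

Δσ_z ≈ 7.71 kPa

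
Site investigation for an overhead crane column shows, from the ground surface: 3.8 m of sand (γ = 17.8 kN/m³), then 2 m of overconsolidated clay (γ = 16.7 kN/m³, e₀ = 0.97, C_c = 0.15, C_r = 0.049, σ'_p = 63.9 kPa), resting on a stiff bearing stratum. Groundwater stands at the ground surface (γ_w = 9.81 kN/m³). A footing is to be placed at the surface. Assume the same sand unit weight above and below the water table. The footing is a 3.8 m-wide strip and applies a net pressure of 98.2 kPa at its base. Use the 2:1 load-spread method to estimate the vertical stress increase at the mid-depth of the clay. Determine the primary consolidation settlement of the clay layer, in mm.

Mid-depth of clay below the ground surface: z = 3.8 + 2/2 = 4.8 m.
Total vertical stress at mid-clay: σ_v = 17.8×3.8 + 16.7×1 = 84.34 kPa.
Pore pressure: u = 9.81×(4.8 − 0) = 47.088 kPa.
Initial effective stress: σ'_0 = σ_v − u = 84.34 − 47.088 = 37.252 kPa.
Stress increase at mid-clay by the 2:1 spreading method:
Δσ = qB/(B+z) = 98.2×3.8/(3.8+4.8) = 43.391 kPa
Final effective stress: σ'_f = 37.252 + 43.391 = 80.643 kPa.
σ'_f = 80.643 > σ'_p = 63.9 kPa, so the stress path crosses the preconsolidation pressure — recompression up to σ'_p, then virgin compression beyond:
S_c = H/(1+e₀)·[C_r·log₁₀(σ'_p/σ'_0) + C_c·log₁₀(σ'_f/σ'_p)]
    = 2/1.97 × [0.049×log₁₀(63.9/37.252) + 0.15×log₁₀(80.643/63.9)]
    = 1.0152 × [0.011483 + 0.01516] = 0.02705 m

S_c ≈ 27 mm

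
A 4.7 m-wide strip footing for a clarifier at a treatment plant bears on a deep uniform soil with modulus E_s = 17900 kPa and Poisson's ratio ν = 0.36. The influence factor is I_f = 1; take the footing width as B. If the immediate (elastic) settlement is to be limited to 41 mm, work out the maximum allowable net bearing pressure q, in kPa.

q ≈ 179 kPa

S_e = q·B·(1−ν²)/E_s · I_f  ⇒  q = S_e·E_s / (B·(1−ν²)·I_f).
q = 0.041 × 17900 / (4.7 × 0.8704 × 1) = 179.4 kPa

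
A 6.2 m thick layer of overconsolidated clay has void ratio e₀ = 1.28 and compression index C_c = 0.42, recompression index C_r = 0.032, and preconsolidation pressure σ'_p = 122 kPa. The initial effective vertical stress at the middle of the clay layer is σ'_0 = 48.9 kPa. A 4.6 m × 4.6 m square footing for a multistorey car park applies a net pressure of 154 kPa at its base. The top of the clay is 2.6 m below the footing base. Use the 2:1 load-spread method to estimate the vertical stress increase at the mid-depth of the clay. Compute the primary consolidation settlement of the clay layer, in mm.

S_c ≈ 18.4 mm

Mid-depth of clay below the footing base: z = 2.6 + 6.2/2 = 5.7 m.
Stress increase at mid-clay by the 2:1 spreading method:
Δσ = qBL/((B+z)(L+z)) = 154×4.6×4.6/((4.6+5.7)(4.6+5.7)) = 30.716 kPa
Final effective stress: σ'_f = 48.9 + 30.716 = 79.616 kPa.
σ'_f = 79.616 ≤ σ'_p = 122 kPa, so the clay remains overconsolidated and only the recompression index applies:
S_c = C_r·H/(1+e₀)·log₁₀(σ'_f/σ'_0) = 0.032×6.2/2.28×log₁₀(79.616/48.9)
    = 0.087018 × 0.21169 = 0.01842 m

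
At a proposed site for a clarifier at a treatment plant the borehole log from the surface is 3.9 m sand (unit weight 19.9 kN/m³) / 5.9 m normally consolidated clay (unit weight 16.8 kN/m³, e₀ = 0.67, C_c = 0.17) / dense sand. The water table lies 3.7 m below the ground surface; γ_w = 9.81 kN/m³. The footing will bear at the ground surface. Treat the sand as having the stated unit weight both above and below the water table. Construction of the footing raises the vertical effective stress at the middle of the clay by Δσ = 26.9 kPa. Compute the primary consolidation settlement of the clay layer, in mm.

Mid-depth of clay below the ground surface: z = 3.9 + 5.9/2 = 6.85 m.
Total vertical stress at mid-clay: σ_v = 19.9×3.9 + 16.8×2.95 = 127.17 kPa.
Pore pressure: u = 9.81×(6.85 − 3.7) = 30.902 kPa.
Initial effective stress: σ'_0 = σ_v − u = 127.17 − 30.902 = 96.268 kPa.
Final effective stress: σ'_f = σ'_0 + Δσ = 96.268 + 26.9 = 123.17 kPa.
Normally consolidated clay, so the full stress increment lies on the virgin compression line:
S_c = C_c·H/(1+e₀)·log₁₀(σ'_f/σ'_0) = 0.17×5.9/(1+0.67)×log₁₀(123.17/96.268)
    = 0.6006 × 0.10702 = 0.06428 m

S_c ≈ 64.3 mm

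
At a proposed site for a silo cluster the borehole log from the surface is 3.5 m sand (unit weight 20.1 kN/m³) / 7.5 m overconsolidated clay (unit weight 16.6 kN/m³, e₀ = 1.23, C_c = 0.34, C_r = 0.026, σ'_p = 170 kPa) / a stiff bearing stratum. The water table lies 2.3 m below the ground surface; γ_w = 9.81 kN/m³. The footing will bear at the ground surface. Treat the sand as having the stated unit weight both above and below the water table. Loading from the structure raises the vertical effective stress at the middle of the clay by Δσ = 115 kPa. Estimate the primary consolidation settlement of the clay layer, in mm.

S_c ≈ 105 mm

Mid-depth of clay below the ground surface: z = 3.5 + 7.5/2 = 7.25 m.
Total vertical stress at mid-clay: σ_v = 20.1×3.5 + 16.6×3.75 = 132.6 kPa.
Pore pressure: u = 9.81×(7.25 − 2.3) = 48.56 kPa.
Initial effective stress: σ'_0 = σ_v − u = 132.6 − 48.56 = 84.04 kPa.
Final effective stress: σ'_f = 84.04 + 115 = 199.04 kPa.
σ'_f = 199.04 > σ'_p = 170 kPa, so the stress path crosses the preconsolidation pressure — recompression up to σ'_p, then virgin compression beyond:
S_c = H/(1+e₀)·[C_r·log₁₀(σ'_p/σ'_0) + C_c·log₁₀(σ'_f/σ'_p)]
    = 7.5/2.23 × [0.026×log₁₀(170/84.04) + 0.34×log₁₀(199.04/170)]
    = 3.3632 × [0.007955 + 0.023287] = 0.1051 m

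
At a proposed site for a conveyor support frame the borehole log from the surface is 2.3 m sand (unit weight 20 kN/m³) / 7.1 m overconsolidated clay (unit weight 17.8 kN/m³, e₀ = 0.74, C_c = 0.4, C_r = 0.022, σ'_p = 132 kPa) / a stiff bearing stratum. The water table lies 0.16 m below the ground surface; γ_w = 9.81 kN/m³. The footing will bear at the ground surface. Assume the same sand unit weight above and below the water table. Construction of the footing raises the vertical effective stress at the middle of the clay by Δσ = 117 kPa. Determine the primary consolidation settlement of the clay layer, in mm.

S_c ≈ 216 mm

Mid-depth of clay below the ground surface: z = 2.3 + 7.1/2 = 5.85 m.
Total vertical stress at mid-clay: σ_v = 20×2.3 + 17.8×3.55 = 109.19 kPa.
Pore pressure: u = 9.81×(5.85 − 0.16) = 55.819 kPa.
Initial effective stress: σ'_0 = σ_v − u = 109.19 − 55.819 = 53.371 kPa.
Final effective stress: σ'_f = 53.371 + 117 = 170.37 kPa.
σ'_f = 170.37 > σ'_p = 132 kPa, so the stress path crosses the preconsolidation pressure — recompression up to σ'_p, then virgin compression beyond:
S_c = H/(1+e₀)·[C_r·log₁₀(σ'_p/σ'_0) + C_c·log₁₀(σ'_f/σ'_p)]
    = 7.1/1.74 × [0.022×log₁₀(132/53.371) + 0.4×log₁₀(170.37/132)]
    = 4.0805 × [0.0086519 + 0.044328] = 0.2162 m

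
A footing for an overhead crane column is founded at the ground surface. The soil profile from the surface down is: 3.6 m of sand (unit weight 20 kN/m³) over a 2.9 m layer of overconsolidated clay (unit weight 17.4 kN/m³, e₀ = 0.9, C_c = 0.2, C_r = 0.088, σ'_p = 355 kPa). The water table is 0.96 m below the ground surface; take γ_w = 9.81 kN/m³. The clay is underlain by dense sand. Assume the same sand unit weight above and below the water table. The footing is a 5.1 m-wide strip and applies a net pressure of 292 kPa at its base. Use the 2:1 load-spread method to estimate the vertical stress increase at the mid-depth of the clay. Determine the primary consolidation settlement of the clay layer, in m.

Mid-depth of clay below the ground surface: z = 3.6 + 2.9/2 = 5.05 m.
Total vertical stress at mid-clay: σ_v = 20×3.6 + 17.4×1.45 = 97.23 kPa.
Pore pressure: u = 9.81×(5.05 − 0.96) = 40.123 kPa.
Initial effective stress: σ'_0 = σ_v − u = 97.23 − 40.123 = 57.107 kPa.
Stress increase at mid-clay by the 2:1 spreading method:
Δσ = qB/(B+z) = 292×5.1/(5.1+5.05) = 146.72 kPa
Final effective stress: σ'_f = 57.107 + 146.72 = 203.83 kPa.
σ'_f = 203.83 ≤ σ'_p = 355 kPa, so the clay remains overconsolidated and only the recompression index applies:
S_c = C_r·H/(1+e₀)·log₁₀(σ'_f/σ'_0) = 0.088×2.9/1.9×log₁₀(203.83/57.107)
    = 0.13431 × 0.55258 = 0.07422 m

S_c ≈ 0.0742 m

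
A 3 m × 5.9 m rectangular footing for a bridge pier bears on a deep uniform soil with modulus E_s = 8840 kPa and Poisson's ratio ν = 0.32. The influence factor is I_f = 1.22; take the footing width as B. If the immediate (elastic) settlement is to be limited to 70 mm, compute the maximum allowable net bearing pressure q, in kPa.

S_e = q·B·(1−ν²)/E_s · I_f  ⇒  q = S_e·E_s / (B·(1−ν²)·I_f).
q = 0.07 × 8840 / (3 × 0.8976 × 1.22) = 188.4 kPa

q ≈ 188 kPa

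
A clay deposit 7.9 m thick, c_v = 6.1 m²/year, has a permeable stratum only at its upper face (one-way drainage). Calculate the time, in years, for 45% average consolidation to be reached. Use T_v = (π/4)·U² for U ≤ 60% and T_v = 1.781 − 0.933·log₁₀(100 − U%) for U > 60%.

Drainage path length: H_d = H = 7.9 m (single drainage).
U ≤ 60%: T_v = (π/4)·U² = (π/4)×0.45² = 0.15904.
t = T_v·H_d²/c_v = 0.15904×7.9²/6.1 = 1.627 years.

t ≈ 1.63 years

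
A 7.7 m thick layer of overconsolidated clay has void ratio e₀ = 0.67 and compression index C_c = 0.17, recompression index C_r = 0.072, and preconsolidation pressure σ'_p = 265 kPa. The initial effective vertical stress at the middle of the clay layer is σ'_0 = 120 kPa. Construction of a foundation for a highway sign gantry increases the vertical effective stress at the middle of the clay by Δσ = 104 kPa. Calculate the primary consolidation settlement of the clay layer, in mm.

S_c ≈ 90 mm

Final effective stress: σ'_f = 120 + 104 = 224 kPa.
σ'_f = 224 ≤ σ'_p = 265 kPa, so the clay remains overconsolidated and only the recompression index applies:
S_c = C_r·H/(1+e₀)·log₁₀(σ'_f/σ'_0) = 0.072×7.7/1.67×log₁₀(224/120)
    = 0.33198 × 0.27107 = 0.08999 m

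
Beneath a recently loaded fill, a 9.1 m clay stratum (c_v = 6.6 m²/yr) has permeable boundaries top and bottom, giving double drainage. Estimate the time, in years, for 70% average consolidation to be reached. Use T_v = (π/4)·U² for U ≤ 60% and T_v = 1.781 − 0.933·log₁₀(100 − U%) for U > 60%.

Drainage path length: H_d = H/2 = 4.55 m (double drainage).
U > 60%: T_v = 1.781 − 0.933·log₁₀(100 − 70) = 0.40285.
t = T_v·H_d²/c_v = 0.40285×4.55²/6.6 = 1.264 years.

t ≈ 1.26 years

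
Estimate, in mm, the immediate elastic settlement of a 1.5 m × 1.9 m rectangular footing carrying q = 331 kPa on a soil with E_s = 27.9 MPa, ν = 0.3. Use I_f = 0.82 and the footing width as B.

S_e ≈ 13.3 mm

Immediate (elastic) settlement: S_e = q·B·(1−ν²)/E_s · I_f.
E_s = 27.9 MPa = 27900 kPa.
S_e = 331 × 1.5 × (1 − 0.3²) / 27900 × 0.82
    = 331 × 1.5 × 0.91 / 27900 × 0.82
    = 0.01328 m = 13.28 mm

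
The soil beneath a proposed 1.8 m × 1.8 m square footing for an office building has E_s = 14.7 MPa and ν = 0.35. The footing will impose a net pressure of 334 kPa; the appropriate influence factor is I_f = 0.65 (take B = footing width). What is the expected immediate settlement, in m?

S_e ≈ 0.0233 m

Immediate (elastic) settlement: S_e = q·B·(1−ν²)/E_s · I_f.
E_s = 14.7 MPa = 14700 kPa.
S_e = 334 × 1.8 × (1 − 0.35²) / 14700 × 0.65
    = 334 × 1.8 × 0.8775 / 14700 × 0.65
    = 0.02333 m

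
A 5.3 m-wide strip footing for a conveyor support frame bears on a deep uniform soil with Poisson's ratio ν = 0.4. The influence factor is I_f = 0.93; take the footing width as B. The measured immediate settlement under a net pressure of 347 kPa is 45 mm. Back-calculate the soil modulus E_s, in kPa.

E_s ≈ 31900 kPa

S_e = q·B·(1−ν²)/E_s · I_f  ⇒  E_s = q·B·(1−ν²)·I_f / S_e.
E_s = 347 × 5.3 × 0.84 × 0.93 / 0.045 = 31930 kPa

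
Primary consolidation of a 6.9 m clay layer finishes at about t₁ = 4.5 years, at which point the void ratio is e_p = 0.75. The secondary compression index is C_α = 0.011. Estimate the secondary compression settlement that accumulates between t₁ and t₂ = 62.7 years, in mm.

Secondary compression: S_s = C_α·H/(1+e_p)·log₁₀(t₂/t₁)
S_s = 0.011×6.9/(1+0.75)×log₁₀(62.7/4.5)
    = 0.04337 × 1.144 = 0.04962 m

S_s ≈ 49.6 mm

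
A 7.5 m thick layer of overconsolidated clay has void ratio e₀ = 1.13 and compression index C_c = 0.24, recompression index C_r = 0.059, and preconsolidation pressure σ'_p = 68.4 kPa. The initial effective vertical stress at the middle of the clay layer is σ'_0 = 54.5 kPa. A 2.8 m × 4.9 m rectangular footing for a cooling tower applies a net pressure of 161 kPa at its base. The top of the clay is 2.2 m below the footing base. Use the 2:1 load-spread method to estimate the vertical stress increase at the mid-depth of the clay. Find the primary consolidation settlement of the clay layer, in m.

S_c ≈ 0.0676 m

Mid-depth of clay below the footing base: z = 2.2 + 7.5/2 = 5.95 m.
Stress increase at mid-clay by the 2:1 spreading method:
Δσ = qBL/((B+z)(L+z)) = 161×2.8×4.9/((2.8+5.95)(4.9+5.95)) = 23.267 kPa
Final effective stress: σ'_f = 54.5 + 23.267 = 77.767 kPa.
σ'_f = 77.767 > σ'_p = 68.4 kPa, so the stress path crosses the preconsolidation pressure — recompression up to σ'_p, then virgin compression beyond:
S_c = H/(1+e₀)·[C_r·log₁₀(σ'_p/σ'_0) + C_c·log₁₀(σ'_f/σ'_p)]
    = 7.5/2.13 × [0.059×log₁₀(68.4/54.5) + 0.24×log₁₀(77.767/68.4)]
    = 3.5211 × [0.0058209 + 0.013377] = 0.0676 m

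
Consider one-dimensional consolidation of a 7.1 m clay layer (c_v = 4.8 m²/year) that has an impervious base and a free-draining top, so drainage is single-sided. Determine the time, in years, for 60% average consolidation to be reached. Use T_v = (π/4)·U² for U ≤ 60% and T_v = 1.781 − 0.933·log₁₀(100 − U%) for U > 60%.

Drainage path length: H_d = H = 7.1 m (single drainage).
U ≤ 60%: T_v = (π/4)·U² = (π/4)×0.6² = 0.28274.
t = T_v·H_d²/c_v = 0.28274×7.1²/4.8 = 2.969 years.

t ≈ 2.97 years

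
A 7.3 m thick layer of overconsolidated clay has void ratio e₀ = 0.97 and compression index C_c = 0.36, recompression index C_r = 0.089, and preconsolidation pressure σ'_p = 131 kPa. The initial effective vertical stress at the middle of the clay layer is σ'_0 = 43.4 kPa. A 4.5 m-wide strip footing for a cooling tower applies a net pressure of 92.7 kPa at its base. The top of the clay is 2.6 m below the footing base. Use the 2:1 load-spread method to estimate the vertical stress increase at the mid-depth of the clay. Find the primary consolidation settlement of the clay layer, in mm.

Mid-depth of clay below the footing base: z = 2.6 + 7.3/2 = 6.25 m.
Stress increase at mid-clay by the 2:1 spreading method:
Δσ = qB/(B+z) = 92.7×4.5/(4.5+6.25) = 38.805 kPa
Final effective stress: σ'_f = 43.4 + 38.805 = 82.205 kPa.
σ'_f = 82.205 ≤ σ'_p = 131 kPa, so the clay remains overconsolidated and only the recompression index applies:
S_c = C_r·H/(1+e₀)·log₁₀(σ'_f/σ'_0) = 0.089×7.3/1.97×log₁₀(82.205/43.4)
    = 0.3298 × 0.27741 = 0.09149 m

S_c ≈ 91.5 mm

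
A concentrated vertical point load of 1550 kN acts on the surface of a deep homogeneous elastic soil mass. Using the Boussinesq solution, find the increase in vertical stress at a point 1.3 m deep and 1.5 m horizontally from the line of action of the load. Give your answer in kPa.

Boussinesq vertical stress below a point load on an elastic half-space:
Δσ_z = 3P/(2πz²) · [1 + (r/z)²]^(−5/2)
r/z = 1.5/1.3 = 1.1538; [1+(r/z)²]^(−5/2) = 0.1205.
Δσ_z = 3×1550/(2π×1.3²) × 0.1205 = 437.91 × 0.1205 = 52.77 kPa

Δσ_z ≈ 52.8 kPa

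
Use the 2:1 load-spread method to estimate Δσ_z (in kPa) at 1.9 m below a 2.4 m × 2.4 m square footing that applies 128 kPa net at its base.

Δσ_z ≈ 39.9 kPa

By the 2:1 method the load spreads at 1 horizontal : 2 vertical, so at depth z the loaded area has grown by z in each plan dimension:
Δσ = qBL/((B+z)(L+z)) = 128×2.4×2.4/((2.4+1.9)(2.4+1.9)) = 39.875 kPa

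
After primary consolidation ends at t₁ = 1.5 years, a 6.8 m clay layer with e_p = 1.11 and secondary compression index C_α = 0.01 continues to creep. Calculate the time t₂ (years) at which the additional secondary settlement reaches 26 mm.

t₂ ≈ 9.61 years

S_s = C_α·H/(1+e_p)·log₁₀(t₂/t₁) ⇒ log₁₀(t₂/t₁) = S_s·(1+e_p)/(C_α·H).
log₁₀(t₂/t₁) = 0.026 × (1+1.11) / (0.01×6.8) = 0.8068
t₂ = t₁ × 10^0.8068 = 1.5 × 6.409 = 9.613 years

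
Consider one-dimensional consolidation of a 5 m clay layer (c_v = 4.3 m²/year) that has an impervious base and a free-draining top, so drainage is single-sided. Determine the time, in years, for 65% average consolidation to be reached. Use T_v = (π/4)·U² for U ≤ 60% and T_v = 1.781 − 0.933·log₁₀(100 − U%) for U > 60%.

t ≈ 1.98 years

Drainage path length: H_d = H = 5 m (single drainage).
U > 60%: T_v = 1.781 − 0.933·log₁₀(100 − 65) = 0.34038.
t = T_v·H_d²/c_v = 0.34038×5²/4.3 = 1.979 years.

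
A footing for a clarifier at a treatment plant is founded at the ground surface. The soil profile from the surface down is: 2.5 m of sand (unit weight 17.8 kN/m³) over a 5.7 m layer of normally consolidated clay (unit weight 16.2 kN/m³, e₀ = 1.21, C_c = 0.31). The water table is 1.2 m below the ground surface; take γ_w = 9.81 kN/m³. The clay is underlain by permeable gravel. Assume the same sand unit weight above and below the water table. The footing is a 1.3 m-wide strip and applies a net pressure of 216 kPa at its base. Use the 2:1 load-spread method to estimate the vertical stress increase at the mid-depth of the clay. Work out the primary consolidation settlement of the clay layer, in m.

Mid-depth of clay below the ground surface: z = 2.5 + 5.7/2 = 5.35 m.
Total vertical stress at mid-clay: σ_v = 17.8×2.5 + 16.2×2.85 = 90.67 kPa.
Pore pressure: u = 9.81×(5.35 − 1.2) = 40.712 kPa.
Initial effective stress: σ'_0 = σ_v − u = 90.67 − 40.712 = 49.958 kPa.
Stress increase at mid-clay by the 2:1 spreading method:
Δσ = qB/(B+z) = 216×1.3/(1.3+5.35) = 42.226 kPa
Final effective stress: σ'_f = σ'_0 + Δσ = 49.958 + 42.226 = 92.184 kPa.
Normally consolidated clay, so the full stress increment lies on the virgin compression line:
S_c = C_c·H/(1+e₀)·log₁₀(σ'_f/σ'_0) = 0.31×5.7/(1+1.21)×log₁₀(92.184/49.958)
    = 0.79955 × 0.26605 = 0.2127 m

S_c ≈ 0.213 m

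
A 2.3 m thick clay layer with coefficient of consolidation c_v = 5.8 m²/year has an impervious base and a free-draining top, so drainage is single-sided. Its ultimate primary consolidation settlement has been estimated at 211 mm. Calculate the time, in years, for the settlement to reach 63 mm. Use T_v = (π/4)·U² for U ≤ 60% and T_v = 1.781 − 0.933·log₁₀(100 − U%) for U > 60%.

t ≈ 0.0639 years

Drainage path length: H_d = H = 2.3 m (single drainage).
U = S(t)/S_ult = 63/211 = 0.2986.
U ≤ 60%: T_v = (π/4)·U² = (π/4)×0.29858² = 0.070017.
t = T_v·H_d²/c_v = 0.070017×2.3²/5.8 = 0.06386 years.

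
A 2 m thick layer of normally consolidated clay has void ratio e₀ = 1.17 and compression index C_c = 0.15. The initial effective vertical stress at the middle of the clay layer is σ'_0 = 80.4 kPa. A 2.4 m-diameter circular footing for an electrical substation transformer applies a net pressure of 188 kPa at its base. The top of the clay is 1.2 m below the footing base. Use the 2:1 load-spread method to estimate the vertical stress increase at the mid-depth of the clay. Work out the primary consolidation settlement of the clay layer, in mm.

S_c ≈ 29.6 mm

Mid-depth of clay below the footing base: z = 1.2 + 2/2 = 2.2 m.
Stress increase at mid-clay by the 2:1 spreading method:
Δσ ≈ qD²/(D+z)² = 188×2.4²/(2.4+2.2)² = 51.176 kPa
Final effective stress: σ'_f = σ'_0 + Δσ = 80.4 + 51.176 = 131.58 kPa.
Normally consolidated clay, so the full stress increment lies on the virgin compression line:
S_c = C_c·H/(1+e₀)·log₁₀(σ'_f/σ'_0) = 0.15×2/(1+1.17)×log₁₀(131.58/80.4)
    = 0.13825 × 0.21393 = 0.02958 m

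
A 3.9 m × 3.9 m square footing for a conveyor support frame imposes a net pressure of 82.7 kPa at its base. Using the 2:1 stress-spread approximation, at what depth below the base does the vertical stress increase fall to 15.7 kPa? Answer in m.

z ≈ 5.05 m

2:1 spreading — at depth z the loaded area has grown by z in each plan dimension:
qB²/(B+z)² = Δσ_z ⇒ z = B(√(q/Δσ_z) − 1) = 3.9×(√(82.7/15.7) − 1) = 5.051 m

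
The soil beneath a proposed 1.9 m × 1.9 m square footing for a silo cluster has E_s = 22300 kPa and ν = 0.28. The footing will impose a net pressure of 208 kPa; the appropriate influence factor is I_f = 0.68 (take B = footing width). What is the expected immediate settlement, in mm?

Immediate (elastic) settlement: S_e = q·B·(1−ν²)/E_s · I_f.
S_e = 208 × 1.9 × (1 − 0.28²) / 22300 × 0.68
    = 208 × 1.9 × 0.9216 / 22300 × 0.68
    = 0.01111 m = 11.11 mm

S_e ≈ 11.1 mm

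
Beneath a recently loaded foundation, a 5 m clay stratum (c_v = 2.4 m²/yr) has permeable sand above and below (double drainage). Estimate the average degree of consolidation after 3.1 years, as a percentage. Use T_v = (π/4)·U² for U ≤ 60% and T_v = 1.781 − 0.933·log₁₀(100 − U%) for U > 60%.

Drainage path length: H_d = H/2 = 2.5 m (double drainage).
T_v = c_v·t/H_d² = 2.4×3.1/2.5² = 1.1904.
T_v = 1.1904 corresponds to the U > 60% branch:
U = 1 − 10^((1.781 − T_v)/0.933)/100 = 0.957

U ≈ 95.7 %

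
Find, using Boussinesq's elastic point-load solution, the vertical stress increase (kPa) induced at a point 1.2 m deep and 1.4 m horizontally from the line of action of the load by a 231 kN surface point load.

Boussinesq vertical stress below a point load on an elastic half-space:
Δσ_z = 3P/(2πz²) · [1 + (r/z)²]^(−5/2)
r/z = 1.4/1.2 = 1.1667; [1+(r/z)²]^(−5/2) = 0.11674.
Δσ_z = 3×231/(2π×1.2²) × 0.11674 = 76.593 × 0.11674 = 8.941 kPa

Δσ_z ≈ 8.94 kPa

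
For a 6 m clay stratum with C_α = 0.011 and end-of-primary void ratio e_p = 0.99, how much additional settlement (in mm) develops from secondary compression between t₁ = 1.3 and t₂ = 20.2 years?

S_s ≈ 39.5 mm

Secondary compression: S_s = C_α·H/(1+e_p)·log₁₀(t₂/t₁)
S_s = 0.011×6/(1+0.99)×log₁₀(20.2/1.3)
    = 0.03317 × 1.191 = 0.03951 m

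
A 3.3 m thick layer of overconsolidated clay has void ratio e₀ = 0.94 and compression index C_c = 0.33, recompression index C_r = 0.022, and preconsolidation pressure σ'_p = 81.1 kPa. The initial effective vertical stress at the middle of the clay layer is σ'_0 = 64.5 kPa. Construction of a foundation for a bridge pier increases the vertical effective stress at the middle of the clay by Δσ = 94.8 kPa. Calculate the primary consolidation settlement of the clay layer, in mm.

S_c ≈ 168 mm

Final effective stress: σ'_f = 64.5 + 94.8 = 159.3 kPa.
σ'_f = 159.3 > σ'_p = 81.1 kPa, so the stress path crosses the preconsolidation pressure — recompression up to σ'_p, then virgin compression beyond:
S_c = H/(1+e₀)·[C_r·log₁₀(σ'_p/σ'_0) + C_c·log₁₀(σ'_f/σ'_p)]
    = 3.3/1.94 × [0.022×log₁₀(81.1/64.5) + 0.33×log₁₀(159.3/81.1)]
    = 1.701 × [0.0021881 + 0.096754] = 0.1683 m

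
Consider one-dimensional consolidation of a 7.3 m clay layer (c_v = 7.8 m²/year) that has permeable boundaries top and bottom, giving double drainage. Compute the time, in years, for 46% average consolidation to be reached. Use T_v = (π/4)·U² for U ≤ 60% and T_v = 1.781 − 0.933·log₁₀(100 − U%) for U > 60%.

Drainage path length: H_d = H/2 = 3.65 m (double drainage).
U ≤ 60%: T_v = (π/4)·U² = (π/4)×0.46² = 0.16619.
t = T_v·H_d²/c_v = 0.16619×3.65²/7.8 = 0.2839 years.

t ≈ 0.284 years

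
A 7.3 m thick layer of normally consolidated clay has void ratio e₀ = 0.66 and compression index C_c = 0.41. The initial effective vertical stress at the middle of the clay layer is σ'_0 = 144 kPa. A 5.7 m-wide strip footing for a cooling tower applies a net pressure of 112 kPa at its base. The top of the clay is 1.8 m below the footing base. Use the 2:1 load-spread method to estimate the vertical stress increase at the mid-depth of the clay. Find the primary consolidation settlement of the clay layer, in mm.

Mid-depth of clay below the footing base: z = 1.8 + 7.3/2 = 5.45 m.
Stress increase at mid-clay by the 2:1 spreading method:
Δσ = qB/(B+z) = 112×5.7/(5.7+5.45) = 57.256 kPa
Final effective stress: σ'_f = σ'_0 + Δσ = 144 + 57.256 = 201.26 kPa.
Normally consolidated clay, so the full stress increment lies on the virgin compression line:
S_c = C_c·H/(1+e₀)·log₁₀(σ'_f/σ'_0) = 0.41×7.3/(1+0.66)×log₁₀(201.26/144)
    = 1.803 × 0.14539 = 0.2621 m

S_c ≈ 262 mm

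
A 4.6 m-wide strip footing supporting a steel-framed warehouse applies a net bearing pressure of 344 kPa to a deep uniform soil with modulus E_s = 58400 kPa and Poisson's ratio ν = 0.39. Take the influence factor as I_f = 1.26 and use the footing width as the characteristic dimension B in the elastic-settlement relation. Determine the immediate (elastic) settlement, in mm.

Immediate (elastic) settlement: S_e = q·B·(1−ν²)/E_s · I_f.
S_e = 344 × 4.6 × (1 − 0.39²) / 58400 × 1.26
    = 344 × 4.6 × 0.8479 / 58400 × 1.26
    = 0.02895 m = 28.95 mm

S_e ≈ 28.9 mm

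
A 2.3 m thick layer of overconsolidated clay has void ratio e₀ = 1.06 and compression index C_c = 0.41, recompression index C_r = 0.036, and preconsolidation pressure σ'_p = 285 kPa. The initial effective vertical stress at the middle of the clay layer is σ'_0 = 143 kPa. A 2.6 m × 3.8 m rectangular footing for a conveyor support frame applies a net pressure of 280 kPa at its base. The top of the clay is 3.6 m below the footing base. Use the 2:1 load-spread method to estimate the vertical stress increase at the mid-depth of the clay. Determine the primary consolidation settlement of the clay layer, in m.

S_c ≈ 0.00468 m

Mid-depth of clay below the footing base: z = 3.6 + 2.3/2 = 4.75 m.
Stress increase at mid-clay by the 2:1 spreading method:
Δσ = qBL/((B+z)(L+z)) = 280×2.6×3.8/((2.6+4.75)(3.8+4.75)) = 44.021 kPa
Final effective stress: σ'_f = 143 + 44.021 = 187.02 kPa.
σ'_f = 187.02 ≤ σ'_p = 285 kPa, so the clay remains overconsolidated and only the recompression index applies:
S_c = C_r·H/(1+e₀)·log₁₀(σ'_f/σ'_0) = 0.036×2.3/2.06×log₁₀(187.02/143)
    = 0.040194 × 0.11655 = 0.004685 m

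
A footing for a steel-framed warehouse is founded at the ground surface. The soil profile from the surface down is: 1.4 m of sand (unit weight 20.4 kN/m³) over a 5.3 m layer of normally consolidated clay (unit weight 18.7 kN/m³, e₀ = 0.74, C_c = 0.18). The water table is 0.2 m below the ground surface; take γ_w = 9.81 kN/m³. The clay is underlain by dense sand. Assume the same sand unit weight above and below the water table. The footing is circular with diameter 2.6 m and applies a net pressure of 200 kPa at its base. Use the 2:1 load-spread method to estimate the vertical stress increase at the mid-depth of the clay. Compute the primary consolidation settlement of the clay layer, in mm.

S_c ≈ 134 mm

Mid-depth of clay below the ground surface: z = 1.4 + 5.3/2 = 4.05 m.
Total vertical stress at mid-clay: σ_v = 20.4×1.4 + 18.7×2.65 = 78.115 kPa.
Pore pressure: u = 9.81×(4.05 − 0.2) = 37.769 kPa.
Initial effective stress: σ'_0 = σ_v − u = 78.115 − 37.769 = 40.346 kPa.
Stress increase at mid-clay by the 2:1 spreading method:
Δσ ≈ qD²/(D+z)² = 200×2.6²/(2.6+4.05)² = 30.573 kPa
Final effective stress: σ'_f = σ'_0 + Δσ = 40.346 + 30.573 = 70.919 kPa.
Normally consolidated clay, so the full stress increment lies on the virgin compression line:
S_c = C_c·H/(1+e₀)·log₁₀(σ'_f/σ'_0) = 0.18×5.3/(1+0.74)×log₁₀(70.919/40.346)
    = 0.54828 × 0.24496 = 0.1343 m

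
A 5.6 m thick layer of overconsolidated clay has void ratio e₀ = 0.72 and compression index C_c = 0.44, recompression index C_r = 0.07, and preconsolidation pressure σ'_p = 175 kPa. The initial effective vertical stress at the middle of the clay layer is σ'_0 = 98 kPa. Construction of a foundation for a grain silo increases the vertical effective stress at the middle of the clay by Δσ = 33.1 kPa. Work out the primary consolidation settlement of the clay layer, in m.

S_c ≈ 0.0288 m

Final effective stress: σ'_f = 98 + 33.1 = 131.1 kPa.
σ'_f = 131.1 ≤ σ'_p = 175 kPa, so the clay remains overconsolidated and only the recompression index applies:
S_c = C_r·H/(1+e₀)·log₁₀(σ'_f/σ'_0) = 0.07×5.6/1.72×log₁₀(131.1/98)
    = 0.22791 × 0.12638 = 0.0288 m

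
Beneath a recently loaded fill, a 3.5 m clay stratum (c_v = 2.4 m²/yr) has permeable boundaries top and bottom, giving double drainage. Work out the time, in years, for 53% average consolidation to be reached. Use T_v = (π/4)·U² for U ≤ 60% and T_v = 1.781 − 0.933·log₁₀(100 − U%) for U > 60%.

t ≈ 0.282 years

Drainage path length: H_d = H/2 = 1.75 m (double drainage).
U ≤ 60%: T_v = (π/4)·U² = (π/4)×0.53² = 0.22062.
t = T_v·H_d²/c_v = 0.22062×1.75²/2.4 = 0.2815 years.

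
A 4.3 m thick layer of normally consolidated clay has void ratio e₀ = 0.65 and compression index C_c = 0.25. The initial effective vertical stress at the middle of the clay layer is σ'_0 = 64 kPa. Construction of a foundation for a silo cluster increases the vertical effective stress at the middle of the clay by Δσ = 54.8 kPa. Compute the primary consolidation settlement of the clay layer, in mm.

Final effective stress: σ'_f = σ'_0 + Δσ = 64 + 54.8 = 118.8 kPa.
Normally consolidated clay, so the full stress increment lies on the virgin compression line:
S_c = C_c·H/(1+e₀)·log₁₀(σ'_f/σ'_0) = 0.25×4.3/(1+0.65)×log₁₀(118.8/64)
    = 0.65152 × 0.26864 = 0.175 m

S_c ≈ 175 mm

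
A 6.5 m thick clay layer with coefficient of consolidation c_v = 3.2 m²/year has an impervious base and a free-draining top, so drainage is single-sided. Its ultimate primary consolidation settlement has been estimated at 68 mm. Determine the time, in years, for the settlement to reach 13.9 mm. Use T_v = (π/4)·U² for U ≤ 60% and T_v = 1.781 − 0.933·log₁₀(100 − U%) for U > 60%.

t ≈ 0.433 years

Drainage path length: H_d = H = 6.5 m (single drainage).
U = S(t)/S_ult = 13.9/68 = 0.2044.
U ≤ 60%: T_v = (π/4)·U² = (π/4)×0.20441² = 0.032817.
t = T_v·H_d²/c_v = 0.032817×6.5²/3.2 = 0.4333 years.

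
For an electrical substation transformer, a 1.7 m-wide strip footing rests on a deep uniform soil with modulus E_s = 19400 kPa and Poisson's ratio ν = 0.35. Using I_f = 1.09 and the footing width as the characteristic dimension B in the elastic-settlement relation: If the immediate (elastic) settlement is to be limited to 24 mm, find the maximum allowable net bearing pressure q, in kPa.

S_e = q·B·(1−ν²)/E_s · I_f  ⇒  q = S_e·E_s / (B·(1−ν²)·I_f).
q = 0.024 × 19400 / (1.7 × 0.8775 × 1.09) = 286.3 kPa

q ≈ 286 kPa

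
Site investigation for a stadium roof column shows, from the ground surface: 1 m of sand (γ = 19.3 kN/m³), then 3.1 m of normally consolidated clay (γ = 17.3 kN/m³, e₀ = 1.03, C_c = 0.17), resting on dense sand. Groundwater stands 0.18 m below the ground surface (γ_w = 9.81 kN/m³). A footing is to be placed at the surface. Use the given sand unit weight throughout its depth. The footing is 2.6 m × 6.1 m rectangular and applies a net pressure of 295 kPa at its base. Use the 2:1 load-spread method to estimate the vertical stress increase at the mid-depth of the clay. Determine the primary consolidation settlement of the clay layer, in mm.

Mid-depth of clay below the ground surface: z = 1 + 3.1/2 = 2.55 m.
Total vertical stress at mid-clay: σ_v = 19.3×1 + 17.3×1.55 = 46.115 kPa.
Pore pressure: u = 9.81×(2.55 − 0.18) = 23.25 kPa.
Initial effective stress: σ'_0 = σ_v − u = 46.115 − 23.25 = 22.865 kPa.
Stress increase at mid-clay by the 2:1 spreading method:
Δσ = qBL/((B+z)(L+z)) = 295×2.6×6.1/((2.6+2.55)(6.1+2.55)) = 105.03 kPa
Final effective stress: σ'_f = σ'_0 + Δσ = 22.865 + 105.03 = 127.89 kPa.
Normally consolidated clay, so the full stress increment lies on the virgin compression line:
S_c = C_c·H/(1+e₀)·log₁₀(σ'_f/σ'_0) = 0.17×3.1/(1+1.03)×log₁₀(127.89/22.865)
    = 0.25961 × 0.74767 = 0.1941 m

S_c ≈ 194 mm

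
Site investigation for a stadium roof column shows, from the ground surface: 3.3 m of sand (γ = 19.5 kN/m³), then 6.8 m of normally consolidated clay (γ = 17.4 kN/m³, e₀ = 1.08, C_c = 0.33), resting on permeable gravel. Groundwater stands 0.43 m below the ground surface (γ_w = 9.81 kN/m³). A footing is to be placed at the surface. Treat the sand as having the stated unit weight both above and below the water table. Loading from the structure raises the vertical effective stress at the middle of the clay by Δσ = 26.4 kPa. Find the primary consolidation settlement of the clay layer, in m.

Mid-depth of clay below the ground surface: z = 3.3 + 6.8/2 = 6.7 m.
Total vertical stress at mid-clay: σ_v = 19.5×3.3 + 17.4×3.4 = 123.51 kPa.
Pore pressure: u = 9.81×(6.7 − 0.43) = 61.509 kPa.
Initial effective stress: σ'_0 = σ_v − u = 123.51 − 61.509 = 62.001 kPa.
Final effective stress: σ'_f = σ'_0 + Δσ = 62.001 + 26.4 = 88.401 kPa.
Normally consolidated clay, so the full stress increment lies on the virgin compression line:
S_c = C_c·H/(1+e₀)·log₁₀(σ'_f/σ'_0) = 0.33×6.8/(1+1.08)×log₁₀(88.401/62.001)
    = 1.0788 × 0.15406 = 0.1662 m

S_c ≈ 0.166 m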